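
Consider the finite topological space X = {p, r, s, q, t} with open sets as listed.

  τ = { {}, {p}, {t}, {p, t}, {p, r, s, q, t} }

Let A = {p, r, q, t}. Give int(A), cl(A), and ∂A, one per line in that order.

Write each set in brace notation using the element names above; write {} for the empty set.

int(A) = {p, t}
cl(A)  = {p, r, s, q, t}
∂A     = {r, s, q}

open subsets of A: {}, {t}, {p}, {p, t}; so int(A) = {p, t}
closure: X∖int(X∖A) = X∖{} = {p, r, s, q, t}
∂A = {p, r, s, q, t} minus {p, t} = {r, s, q}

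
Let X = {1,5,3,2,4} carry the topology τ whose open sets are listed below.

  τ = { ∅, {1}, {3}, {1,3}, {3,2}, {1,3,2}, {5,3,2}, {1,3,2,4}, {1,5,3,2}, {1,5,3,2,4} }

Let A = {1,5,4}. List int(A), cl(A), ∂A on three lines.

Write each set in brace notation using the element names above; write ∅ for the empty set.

opens ⊆ A: ∅, {1}; union → int = {1}
complement {3,2}; its interior {3,2}; cl(A) = X∖{3,2} = {1,5,4}
boundary = {1,5,4} ∖ {1} = {5,4}

int(A) = {1}
cl(A)  = {1,5,4}
∂A     = {5,4}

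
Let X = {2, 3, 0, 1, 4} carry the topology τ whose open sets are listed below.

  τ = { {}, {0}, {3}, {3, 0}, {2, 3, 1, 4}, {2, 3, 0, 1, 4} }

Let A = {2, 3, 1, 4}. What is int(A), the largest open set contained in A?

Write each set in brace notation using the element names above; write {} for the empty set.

{2, 3, 1, 4}

interior: largest open inside A is {2, 3, 1, 4} (from {}, {3}, {2, 3, 1, 4})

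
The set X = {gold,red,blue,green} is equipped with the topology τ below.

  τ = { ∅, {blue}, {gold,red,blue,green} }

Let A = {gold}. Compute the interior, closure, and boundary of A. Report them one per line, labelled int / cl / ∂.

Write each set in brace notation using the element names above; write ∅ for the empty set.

int(A) = ∅
cl(A)  = {gold,red,green}
∂A     = {gold,red,green}

opens ⊆ A: ∅; union → int = ∅
complement {red,blue,green}; its interior {blue}; cl(A) = X∖{blue} = {gold,red,green}
boundary = {gold,red,green} ∖ ∅ = {gold,red,green}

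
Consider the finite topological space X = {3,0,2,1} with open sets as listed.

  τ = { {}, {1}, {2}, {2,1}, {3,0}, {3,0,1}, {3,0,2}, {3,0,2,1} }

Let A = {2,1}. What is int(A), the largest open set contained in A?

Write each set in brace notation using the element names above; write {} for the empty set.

interior: largest open inside A is {2,1} (from {}, {2}, {1}, {2,1})

{2,1}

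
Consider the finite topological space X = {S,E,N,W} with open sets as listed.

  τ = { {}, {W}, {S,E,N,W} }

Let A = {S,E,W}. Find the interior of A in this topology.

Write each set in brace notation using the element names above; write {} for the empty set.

U open, U⊆A: {}, {W}. int(A) = ⋃ = {W}

{W}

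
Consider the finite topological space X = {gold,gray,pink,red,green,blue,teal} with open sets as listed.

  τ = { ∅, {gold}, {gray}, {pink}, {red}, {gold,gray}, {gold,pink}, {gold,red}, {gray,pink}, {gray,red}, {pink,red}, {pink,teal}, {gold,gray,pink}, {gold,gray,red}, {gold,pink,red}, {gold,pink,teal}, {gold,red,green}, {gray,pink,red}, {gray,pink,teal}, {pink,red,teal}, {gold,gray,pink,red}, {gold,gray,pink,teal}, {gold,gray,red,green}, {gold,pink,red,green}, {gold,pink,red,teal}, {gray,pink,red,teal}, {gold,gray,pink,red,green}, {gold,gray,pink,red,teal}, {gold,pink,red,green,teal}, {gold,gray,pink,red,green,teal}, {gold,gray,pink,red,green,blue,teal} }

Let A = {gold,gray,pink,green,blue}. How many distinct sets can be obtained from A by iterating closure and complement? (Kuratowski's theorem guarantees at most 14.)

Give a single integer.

cl via duality: int({red,teal}) = {red}, so X∖{red} = {gold,gray,pink,green,blue,teal}
Write k for closure, c for complement:
  1. A     = {gold,gray,pink,green,blue}
  2. kA    = {gold,gray,pink,green,blue,teal}
  3. cA    = {red,teal}
  4. ckA   = {red}
  5. kcA   = {red,green,blue,teal}
  6. kckA  = {red,green,blue}
  7. ckcA  = {gold,gray,pink}
  8. ckckA = {gold,gray,pink,teal}
applying k or c yields no new set

8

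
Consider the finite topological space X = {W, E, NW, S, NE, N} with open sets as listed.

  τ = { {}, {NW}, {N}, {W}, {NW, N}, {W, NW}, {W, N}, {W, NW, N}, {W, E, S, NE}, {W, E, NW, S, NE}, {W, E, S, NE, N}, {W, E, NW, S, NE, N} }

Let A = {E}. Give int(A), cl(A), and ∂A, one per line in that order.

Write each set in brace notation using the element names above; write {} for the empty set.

interior: largest open inside A is {} (from {})
cl via duality: int({W, NW, S, NE, N}) = {W, NW, N}, so X∖{W, NW, N} = {E, S, NE}
cl∖int = {E, S, NE}

int(A) = {}
cl(A)  = {E, S, NE}
∂A     = {E, S, NE}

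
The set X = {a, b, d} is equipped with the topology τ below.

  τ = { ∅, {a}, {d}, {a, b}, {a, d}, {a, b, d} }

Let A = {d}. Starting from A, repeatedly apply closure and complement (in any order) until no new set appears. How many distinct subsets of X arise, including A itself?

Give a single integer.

2

complement {a, b}; its interior {a, b}; cl(A) = X∖{a, b} = {d}
With k = closure, c = complement:
  1. A     = {d}
  2. cA    = {a, b}
k, c of each give nothing new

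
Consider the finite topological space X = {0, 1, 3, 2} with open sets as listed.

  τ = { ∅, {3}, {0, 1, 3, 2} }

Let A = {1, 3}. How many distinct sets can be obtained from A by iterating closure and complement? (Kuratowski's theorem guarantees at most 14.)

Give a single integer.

6

complement {0, 2}; its interior ∅; cl(A) = X∖∅ = {0, 1, 3, 2}
With k = closure, c = complement:
  1. A     = {1, 3}
  2. kA    = {0, 1, 3, 2}
  3. cA    = {0, 2}
  4. ckA   = ∅
  5. kcA   = {0, 1, 2}
  6. ckcA  = {3}
k, c of each give nothing new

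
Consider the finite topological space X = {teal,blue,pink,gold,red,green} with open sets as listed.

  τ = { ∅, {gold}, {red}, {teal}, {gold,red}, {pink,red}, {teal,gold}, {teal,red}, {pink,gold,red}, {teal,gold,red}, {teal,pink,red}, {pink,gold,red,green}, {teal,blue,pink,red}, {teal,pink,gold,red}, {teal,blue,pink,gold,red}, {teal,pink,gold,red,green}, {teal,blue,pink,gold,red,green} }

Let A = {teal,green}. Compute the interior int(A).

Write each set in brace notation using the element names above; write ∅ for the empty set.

interior: largest open inside A is {teal} (from ∅, {teal})

{teal}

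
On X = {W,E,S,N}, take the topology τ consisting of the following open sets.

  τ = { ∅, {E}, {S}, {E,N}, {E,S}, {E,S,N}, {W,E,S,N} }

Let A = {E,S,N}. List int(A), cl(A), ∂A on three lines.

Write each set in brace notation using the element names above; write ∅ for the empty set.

U open, U⊆A: ∅, {E}, {S}, {E,S}, {E,N}, {E,S,N}. int(A) = ⋃ = {E,S,N}
X∖A={W}, int(X∖A)=∅, hence cl(A)={W,E,S,N}
∂A: remove int from cl → {W}

int(A) = {E,S,N}
cl(A)  = {W,E,S,N}
∂A     = {W}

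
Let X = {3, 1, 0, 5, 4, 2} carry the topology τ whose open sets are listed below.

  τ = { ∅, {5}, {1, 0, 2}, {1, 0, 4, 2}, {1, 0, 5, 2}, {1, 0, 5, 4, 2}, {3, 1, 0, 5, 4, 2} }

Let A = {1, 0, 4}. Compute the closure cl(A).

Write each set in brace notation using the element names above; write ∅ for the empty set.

X∖A={3, 5, 2}, int(X∖A)={5}, hence cl(A)={3, 1, 0, 4, 2}

{3, 1, 0, 4, 2}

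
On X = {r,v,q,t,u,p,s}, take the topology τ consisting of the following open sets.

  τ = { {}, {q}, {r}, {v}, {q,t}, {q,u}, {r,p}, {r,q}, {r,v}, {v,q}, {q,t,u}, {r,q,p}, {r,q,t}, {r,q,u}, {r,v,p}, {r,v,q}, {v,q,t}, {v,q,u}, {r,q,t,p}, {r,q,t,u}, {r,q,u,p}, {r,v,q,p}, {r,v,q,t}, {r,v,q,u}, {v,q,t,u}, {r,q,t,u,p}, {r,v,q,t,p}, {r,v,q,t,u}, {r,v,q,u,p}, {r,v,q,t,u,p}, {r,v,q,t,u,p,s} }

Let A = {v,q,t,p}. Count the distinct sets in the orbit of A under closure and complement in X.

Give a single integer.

10

X∖A={r,u,s}, int(X∖A)={r}, hence cl(A)={v,q,t,u,p,s}
Orbit (k=closure, c=complement):
  1. A     = {v,q,t,p}
  2. kA    = {v,q,t,u,p,s}
  3. cA    = {r,u,s}
  4. ckA   = {r}
  5. kcA   = {r,u,p,s}
  6. kckA  = {r,p,s}
  7. ckcA  = {v,q,t}
  8. ckckA = {v,q,t,u}
  9. kckcA = {v,q,t,u,s}
  10. ckckcA = {r,p}
(closed under both — stop)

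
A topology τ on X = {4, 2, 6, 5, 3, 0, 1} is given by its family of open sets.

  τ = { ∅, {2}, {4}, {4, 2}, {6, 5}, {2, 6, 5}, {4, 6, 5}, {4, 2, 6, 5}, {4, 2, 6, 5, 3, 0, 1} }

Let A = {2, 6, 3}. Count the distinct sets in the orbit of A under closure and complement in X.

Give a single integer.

10

closure: X∖int(X∖A) = X∖{4} = {2, 6, 5, 3, 0, 1}
Let k=closure and c=complement:
  1. A     = {2, 6, 3}
  2. kA    = {2, 6, 5, 3, 0, 1}
  3. cA    = {4, 5, 0, 1}
  4. ckA   = {4}
  5. kcA   = {4, 6, 5, 3, 0, 1}
  6. kckA  = {4, 3, 0, 1}
  7. ckcA  = {2}
  8. ckckA = {2, 6, 5}
  9. kckcA = {2, 3, 0, 1}
  10. ckckcA = {4, 6, 5}
— saturated at 10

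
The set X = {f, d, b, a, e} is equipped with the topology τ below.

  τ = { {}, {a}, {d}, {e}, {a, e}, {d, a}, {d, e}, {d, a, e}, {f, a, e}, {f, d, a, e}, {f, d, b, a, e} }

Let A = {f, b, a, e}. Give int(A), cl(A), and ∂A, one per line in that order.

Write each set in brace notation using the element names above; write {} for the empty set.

int(A) = {f, a, e}
cl(A)  = {f, b, a, e}
∂A     = {b}

interior: largest open inside A is {f, a, e} (from {}, {e}, {a}, {a, e}, {f, a, e})
cl via duality: int({d}) = {d}, so X∖{d} = {f, b, a, e}
cl∖int = {b}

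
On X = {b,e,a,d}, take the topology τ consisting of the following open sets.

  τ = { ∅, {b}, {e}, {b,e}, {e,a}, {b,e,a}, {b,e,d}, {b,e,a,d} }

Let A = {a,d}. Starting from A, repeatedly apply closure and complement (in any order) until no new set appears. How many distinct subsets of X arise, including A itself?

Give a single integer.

4

cl via duality: int({b,e}) = {b,e}, so X∖{b,e} = {a,d}
Write k for closure, c for complement:
  1. A     = {a,d}
  2. cA    = {b,e}
  3. kcA   = {b,e,a,d}
  4. ckcA  = ∅
applying k or c yields no new set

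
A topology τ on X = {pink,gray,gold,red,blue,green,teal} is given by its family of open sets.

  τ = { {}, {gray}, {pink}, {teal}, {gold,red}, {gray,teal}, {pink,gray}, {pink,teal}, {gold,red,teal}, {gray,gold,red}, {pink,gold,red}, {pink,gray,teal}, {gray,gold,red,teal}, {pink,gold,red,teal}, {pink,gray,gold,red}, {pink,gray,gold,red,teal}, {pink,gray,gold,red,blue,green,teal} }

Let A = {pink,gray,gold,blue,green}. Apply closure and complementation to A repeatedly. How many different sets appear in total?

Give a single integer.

complement {red,teal}; its interior {teal}; cl(A) = X∖{teal} = {pink,gray,gold,red,blue,green}
With k = closure, c = complement:
  1. A     = {pink,gray,gold,blue,green}
  2. kA    = {pink,gray,gold,red,blue,green}
  3. cA    = {red,teal}
  4. ckA   = {teal}
  5. kcA   = {gold,red,blue,green,teal}
  6. kckA  = {blue,green,teal}
  7. ckcA  = {pink,gray}
  8. ckckA = {pink,gray,gold,red}
  9. kckcA = {pink,gray,blue,green}
  10. ckckcA = {gold,red,teal}
k, c of each give nothing new

10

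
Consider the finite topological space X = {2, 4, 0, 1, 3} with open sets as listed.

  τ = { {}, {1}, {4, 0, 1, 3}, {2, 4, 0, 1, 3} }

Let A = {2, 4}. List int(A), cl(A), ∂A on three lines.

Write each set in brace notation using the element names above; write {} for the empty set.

int(A) = {}
cl(A)  = {2, 4, 0, 3}
∂A     = {2, 4, 0, 3}

interior: largest open inside A is {} (from {})
cl via duality: int({0, 1, 3}) = {1}, so X∖{1} = {2, 4, 0, 3}
cl∖int = {2, 4, 0, 3}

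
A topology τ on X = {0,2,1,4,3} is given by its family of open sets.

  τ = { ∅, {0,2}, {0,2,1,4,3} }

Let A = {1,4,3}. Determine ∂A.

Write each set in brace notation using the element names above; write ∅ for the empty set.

{1,4,3}

open subsets of A: ∅; so int(A) = ∅
closure: X∖int(X∖A) = X∖{0,2} = {1,4,3}
∂A = {1,4,3} minus ∅ = {1,4,3}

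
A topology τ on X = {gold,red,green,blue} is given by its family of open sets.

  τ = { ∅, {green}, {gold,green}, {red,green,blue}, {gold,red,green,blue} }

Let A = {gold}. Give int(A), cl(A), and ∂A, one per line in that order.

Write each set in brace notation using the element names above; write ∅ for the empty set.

interior: largest open inside A is ∅ (from ∅)
cl via duality: int({red,green,blue}) = {red,green,blue}, so X∖{red,green,blue} = {gold}
cl∖int = {gold}

int(A) = ∅
cl(A)  = {gold}
∂A     = {gold}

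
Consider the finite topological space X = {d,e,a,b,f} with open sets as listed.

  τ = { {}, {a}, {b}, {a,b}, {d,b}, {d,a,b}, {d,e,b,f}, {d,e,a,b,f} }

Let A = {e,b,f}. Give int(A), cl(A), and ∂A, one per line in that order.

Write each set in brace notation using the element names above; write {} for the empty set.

int(A) = {b}
cl(A)  = {d,e,b,f}
∂A     = {d,e,f}

interior: largest open inside A is {b} (from {}, {b})
cl via duality: int({d,a}) = {a}, so X∖{a} = {d,e,b,f}
cl∖int = {d,e,f}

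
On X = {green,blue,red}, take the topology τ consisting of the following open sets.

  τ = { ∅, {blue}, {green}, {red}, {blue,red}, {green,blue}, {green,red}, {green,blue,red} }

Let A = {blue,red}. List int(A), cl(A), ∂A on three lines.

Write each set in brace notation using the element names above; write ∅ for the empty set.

int(A) = {blue,red}
cl(A)  = {blue,red}
∂A     = ∅

opens ⊆ A: ∅, {red}, {blue}, {blue,red}; union → int = {blue,red}
complement {green}; its interior {green}; cl(A) = X∖{green} = {blue,red}
boundary = {blue,red} ∖ {blue,red} = ∅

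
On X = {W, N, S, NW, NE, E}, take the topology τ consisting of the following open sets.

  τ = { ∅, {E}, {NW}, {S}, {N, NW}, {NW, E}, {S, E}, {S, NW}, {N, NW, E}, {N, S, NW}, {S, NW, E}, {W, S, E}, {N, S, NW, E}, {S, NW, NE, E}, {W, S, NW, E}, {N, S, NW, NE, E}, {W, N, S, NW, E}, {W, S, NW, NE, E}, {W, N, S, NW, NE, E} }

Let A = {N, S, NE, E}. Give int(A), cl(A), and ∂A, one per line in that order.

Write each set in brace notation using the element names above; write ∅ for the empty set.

interior: largest open inside A is {S, E} (from ∅, {S}, {E}, {S, E})
cl via duality: int({W, NW}) = {NW}, so X∖{NW} = {W, N, S, NE, E}
cl∖int = {W, N, NE}

int(A) = {S, E}
cl(A)  = {W, N, S, NE, E}
∂A     = {W, N, NE}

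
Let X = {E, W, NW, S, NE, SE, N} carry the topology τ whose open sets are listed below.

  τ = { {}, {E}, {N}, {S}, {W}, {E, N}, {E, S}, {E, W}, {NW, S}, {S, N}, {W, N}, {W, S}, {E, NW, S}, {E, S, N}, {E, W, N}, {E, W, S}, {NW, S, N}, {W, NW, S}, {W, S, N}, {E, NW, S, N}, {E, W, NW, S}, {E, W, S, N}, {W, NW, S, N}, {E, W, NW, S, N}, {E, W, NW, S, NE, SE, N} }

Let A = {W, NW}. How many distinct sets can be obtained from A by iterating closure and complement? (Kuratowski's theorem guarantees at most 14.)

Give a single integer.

8

complement {E, S, NE, SE, N}; its interior {E, S, N}; cl(A) = X∖{E, S, N} = {W, NW, NE, SE}
With k = closure, c = complement:
  1. A     = {W, NW}
  2. kA    = {W, NW, NE, SE}
  3. cA    = {E, S, NE, SE, N}
  4. ckA   = {E, S, N}
  5. kcA   = {E, NW, S, NE, SE, N}
  6. ckcA  = {W}
  7. kckcA = {W, NE, SE}
  8. ckckcA = {E, NW, S, N}
k, c of each give nothing new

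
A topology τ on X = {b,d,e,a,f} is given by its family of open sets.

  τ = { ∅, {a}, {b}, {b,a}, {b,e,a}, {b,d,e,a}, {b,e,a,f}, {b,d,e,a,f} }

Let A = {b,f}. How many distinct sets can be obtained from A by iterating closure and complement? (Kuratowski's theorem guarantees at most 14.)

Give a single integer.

6

cl via duality: int({d,e,a}) = {a}, so X∖{a} = {b,d,e,f}
Write k for closure, c for complement:
  1. A     = {b,f}
  2. kA    = {b,d,e,f}
  3. cA    = {d,e,a}
  4. ckA   = {a}
  5. kcA   = {d,e,a,f}
  6. ckcA  = {b}
applying k or c yields no new set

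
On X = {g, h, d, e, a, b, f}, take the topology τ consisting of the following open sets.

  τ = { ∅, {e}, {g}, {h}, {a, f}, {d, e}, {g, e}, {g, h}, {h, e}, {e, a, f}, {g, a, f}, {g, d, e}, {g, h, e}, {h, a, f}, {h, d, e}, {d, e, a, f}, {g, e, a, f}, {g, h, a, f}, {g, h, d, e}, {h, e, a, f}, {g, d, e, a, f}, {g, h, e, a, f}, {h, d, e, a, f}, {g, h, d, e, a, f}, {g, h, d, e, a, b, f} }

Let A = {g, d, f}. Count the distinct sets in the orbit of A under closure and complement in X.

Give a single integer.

12

complement {h, e, a, b}; its interior {h, e}; cl(A) = X∖{h, e} = {g, d, a, b, f}
With k = closure, c = complement:
  1. A     = {g, d, f}
  2. kA    = {g, d, a, b, f}
  3. cA    = {h, e, a, b}
  4. ckA   = {h, e}
  5. kcA   = {h, d, e, a, b, f}
  6. kckA  = {h, d, e, b}
  7. ckcA  = {g}
  8. ckckA = {g, a, f}
  9. kckcA = {g, b}
  10. kckckA = {g, a, b, f}
  11. ckckcA = {h, d, e, a, f}
  12. ckckckA = {h, d, e}
k, c of each give nothing new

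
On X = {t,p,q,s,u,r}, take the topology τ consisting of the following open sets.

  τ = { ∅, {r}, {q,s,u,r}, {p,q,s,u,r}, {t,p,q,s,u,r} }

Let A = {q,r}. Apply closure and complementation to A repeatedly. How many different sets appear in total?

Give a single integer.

cl via duality: int({t,p,s,u}) = ∅, so X∖∅ = {t,p,q,s,u,r}
Write k for closure, c for complement:
  1. A     = {q,r}
  2. kA    = {t,p,q,s,u,r}
  3. cA    = {t,p,s,u}
  4. ckA   = ∅
  5. kcA   = {t,p,q,s,u}
  6. ckcA  = {r}
applying k or c yields no new set

6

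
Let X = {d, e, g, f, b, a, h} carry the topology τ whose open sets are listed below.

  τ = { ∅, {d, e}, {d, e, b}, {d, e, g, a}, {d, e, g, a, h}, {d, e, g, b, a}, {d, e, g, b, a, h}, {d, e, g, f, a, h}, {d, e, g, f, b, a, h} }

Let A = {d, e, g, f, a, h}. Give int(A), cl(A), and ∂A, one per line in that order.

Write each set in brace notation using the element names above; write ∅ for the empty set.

int(A) = {d, e, g, f, a, h}
cl(A)  = {d, e, g, f, b, a, h}
∂A     = {b}

open subsets of A: ∅, {d, e}, {d, e, g, a}, {d, e, g, a, h}, {d, e, g, f, a, h}; so int(A) = {d, e, g, f, a, h}
closure: X∖int(X∖A) = X∖∅ = {d, e, g, f, b, a, h}
∂A = {d, e, g, f, b, a, h} minus {d, e, g, f, a, h} = {b}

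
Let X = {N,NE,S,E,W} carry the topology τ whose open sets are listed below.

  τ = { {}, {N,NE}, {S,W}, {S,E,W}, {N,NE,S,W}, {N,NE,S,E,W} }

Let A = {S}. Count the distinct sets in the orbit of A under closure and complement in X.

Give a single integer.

closure: X∖int(X∖A) = X∖{N,NE} = {S,E,W}
Let k=closure and c=complement:
  1. A     = {S}
  2. kA    = {S,E,W}
  3. cA    = {N,NE,E,W}
  4. ckA   = {N,NE}
  5. kcA   = {N,NE,S,E,W}
  6. ckcA  = {}
— saturated at 6

6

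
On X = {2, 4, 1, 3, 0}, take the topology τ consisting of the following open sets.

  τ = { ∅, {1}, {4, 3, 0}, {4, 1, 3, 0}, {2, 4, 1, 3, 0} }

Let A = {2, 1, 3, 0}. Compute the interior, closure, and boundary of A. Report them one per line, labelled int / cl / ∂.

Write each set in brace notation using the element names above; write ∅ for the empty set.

interior: largest open inside A is {1} (from ∅, {1})
cl via duality: int({4}) = ∅, so X∖∅ = {2, 4, 1, 3, 0}
cl∖int = {2, 4, 3, 0}

int(A) = {1}
cl(A)  = {2, 4, 1, 3, 0}
∂A     = {2, 4, 3, 0}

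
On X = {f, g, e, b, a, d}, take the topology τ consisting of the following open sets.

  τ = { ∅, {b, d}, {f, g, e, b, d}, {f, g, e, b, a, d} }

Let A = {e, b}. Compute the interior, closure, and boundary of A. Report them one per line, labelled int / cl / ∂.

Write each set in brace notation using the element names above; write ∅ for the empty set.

int(A) = ∅
cl(A)  = {f, g, e, b, a, d}
∂A     = {f, g, e, b, a, d}

opens ⊆ A: ∅; union → int = ∅
complement {f, g, a, d}; its interior ∅; cl(A) = X∖∅ = {f, g, e, b, a, d}
boundary = {f, g, e, b, a, d} ∖ ∅ = {f, g, e, b, a, d}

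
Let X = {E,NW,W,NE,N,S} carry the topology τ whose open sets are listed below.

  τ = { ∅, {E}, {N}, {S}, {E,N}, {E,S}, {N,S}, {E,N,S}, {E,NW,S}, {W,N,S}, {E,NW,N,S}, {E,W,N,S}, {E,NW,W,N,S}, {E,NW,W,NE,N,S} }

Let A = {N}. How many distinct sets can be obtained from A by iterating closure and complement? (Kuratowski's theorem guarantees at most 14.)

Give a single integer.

4

complement {E,NW,W,NE,S}; its interior {E,NW,S}; cl(A) = X∖{E,NW,S} = {W,NE,N}
With k = closure, c = complement:
  1. A     = {N}
  2. kA    = {W,NE,N}
  3. cA    = {E,NW,W,NE,S}
  4. ckA   = {E,NW,S}
k, c of each give nothing new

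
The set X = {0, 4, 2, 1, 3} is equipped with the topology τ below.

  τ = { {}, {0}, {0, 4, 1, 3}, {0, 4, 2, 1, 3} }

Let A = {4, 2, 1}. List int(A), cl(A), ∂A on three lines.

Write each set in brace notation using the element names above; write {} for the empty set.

int(A) = {}
cl(A)  = {4, 2, 1, 3}
∂A     = {4, 2, 1, 3}

interior: largest open inside A is {} (from {})
cl via duality: int({0, 3}) = {0}, so X∖{0} = {4, 2, 1, 3}
cl∖int = {4, 2, 1, 3}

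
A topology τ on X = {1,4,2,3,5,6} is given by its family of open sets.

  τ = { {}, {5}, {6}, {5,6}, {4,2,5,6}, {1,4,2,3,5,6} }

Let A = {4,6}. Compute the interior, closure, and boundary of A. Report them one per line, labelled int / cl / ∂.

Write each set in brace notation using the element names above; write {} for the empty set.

int(A) = {6}
cl(A)  = {1,4,2,3,6}
∂A     = {1,4,2,3}

interior: largest open inside A is {6} (from {}, {6})
cl via duality: int({1,2,3,5}) = {5}, so X∖{5} = {1,4,2,3,6}
cl∖int = {1,4,2,3}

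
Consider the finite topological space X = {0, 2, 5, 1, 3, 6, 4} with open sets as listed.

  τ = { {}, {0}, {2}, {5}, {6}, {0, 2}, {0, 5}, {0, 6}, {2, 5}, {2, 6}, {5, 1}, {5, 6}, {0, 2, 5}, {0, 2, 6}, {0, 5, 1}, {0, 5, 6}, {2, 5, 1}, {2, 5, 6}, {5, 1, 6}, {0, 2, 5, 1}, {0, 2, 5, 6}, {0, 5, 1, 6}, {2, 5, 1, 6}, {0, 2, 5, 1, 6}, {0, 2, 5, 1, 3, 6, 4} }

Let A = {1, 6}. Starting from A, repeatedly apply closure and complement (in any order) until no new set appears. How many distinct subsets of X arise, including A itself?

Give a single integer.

8

closure: X∖int(X∖A) = X∖{0, 2, 5} = {1, 3, 6, 4}
Let k=closure and c=complement:
  1. A     = {1, 6}
  2. kA    = {1, 3, 6, 4}
  3. cA    = {0, 2, 5, 3, 4}
  4. ckA   = {0, 2, 5}
  5. kcA   = {0, 2, 5, 1, 3, 4}
  6. ckcA  = {6}
  7. kckcA = {3, 6, 4}
  8. ckckcA = {0, 2, 5, 1}
— saturated at 8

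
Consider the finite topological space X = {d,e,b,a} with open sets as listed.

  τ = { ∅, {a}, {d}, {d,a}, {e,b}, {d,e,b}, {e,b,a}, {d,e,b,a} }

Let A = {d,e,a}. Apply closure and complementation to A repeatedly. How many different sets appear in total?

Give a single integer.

complement {b}; its interior ∅; cl(A) = X∖∅ = {d,e,b,a}
With k = closure, c = complement:
  1. A     = {d,e,a}
  2. kA    = {d,e,b,a}
  3. cA    = {b}
  4. ckA   = ∅
  5. kcA   = {e,b}
  6. ckcA  = {d,a}
k, c of each give nothing new

6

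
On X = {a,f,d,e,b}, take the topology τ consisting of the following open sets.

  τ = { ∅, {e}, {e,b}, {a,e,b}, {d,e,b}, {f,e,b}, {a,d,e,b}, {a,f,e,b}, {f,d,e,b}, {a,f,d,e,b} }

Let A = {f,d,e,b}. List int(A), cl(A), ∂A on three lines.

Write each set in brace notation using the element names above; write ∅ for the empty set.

interior: largest open inside A is {f,d,e,b} (from ∅, {e}, {e,b}, {d,e,b}, {f,e,b}, {f,d,e,b})
cl via duality: int({a}) = ∅, so X∖∅ = {a,f,d,e,b}
cl∖int = {a}

int(A) = {f,d,e,b}
cl(A)  = {a,f,d,e,b}
∂A     = {a}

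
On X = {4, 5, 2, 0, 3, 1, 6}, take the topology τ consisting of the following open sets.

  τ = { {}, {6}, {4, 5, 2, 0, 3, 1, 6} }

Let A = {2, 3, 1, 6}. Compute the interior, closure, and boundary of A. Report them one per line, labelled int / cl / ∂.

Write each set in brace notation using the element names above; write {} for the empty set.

interior: largest open inside A is {6} (from {}, {6})
cl via duality: int({4, 5, 0}) = {}, so X∖{} = {4, 5, 2, 0, 3, 1, 6}
cl∖int = {4, 5, 2, 0, 3, 1}

int(A) = {6}
cl(A)  = {4, 5, 2, 0, 3, 1, 6}
∂A     = {4, 5, 2, 0, 3, 1}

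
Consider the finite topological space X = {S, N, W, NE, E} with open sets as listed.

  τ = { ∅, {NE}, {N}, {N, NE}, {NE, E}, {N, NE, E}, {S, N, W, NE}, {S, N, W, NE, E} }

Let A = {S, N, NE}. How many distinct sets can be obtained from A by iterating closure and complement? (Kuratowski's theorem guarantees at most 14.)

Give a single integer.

6

closure: X∖int(X∖A) = X∖∅ = {S, N, W, NE, E}
Let k=closure and c=complement:
  1. A     = {S, N, NE}
  2. kA    = {S, N, W, NE, E}
  3. cA    = {W, E}
  4. ckA   = ∅
  5. kcA   = {S, W, E}
  6. ckcA  = {N, NE}
— saturated at 6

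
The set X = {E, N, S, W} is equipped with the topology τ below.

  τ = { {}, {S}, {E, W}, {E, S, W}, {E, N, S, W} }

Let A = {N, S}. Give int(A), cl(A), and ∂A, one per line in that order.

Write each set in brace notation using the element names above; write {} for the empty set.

int(A) = {S}
cl(A)  = {N, S}
∂A     = {N}

open subsets of A: {}, {S}; so int(A) = {S}
closure: X∖int(X∖A) = X∖{E, W} = {N, S}
∂A = {N, S} minus {S} = {N}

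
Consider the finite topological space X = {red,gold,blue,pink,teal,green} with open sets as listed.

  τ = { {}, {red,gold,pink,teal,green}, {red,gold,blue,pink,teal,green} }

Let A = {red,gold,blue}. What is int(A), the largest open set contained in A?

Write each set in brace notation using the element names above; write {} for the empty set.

{}

interior: largest open inside A is {} (from {})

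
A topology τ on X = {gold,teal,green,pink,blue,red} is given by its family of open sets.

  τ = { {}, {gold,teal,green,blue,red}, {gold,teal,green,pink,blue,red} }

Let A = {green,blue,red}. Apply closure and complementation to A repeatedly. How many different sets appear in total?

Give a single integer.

4

X∖A={gold,teal,pink}, int(X∖A)={}, hence cl(A)={gold,teal,green,pink,blue,red}
Orbit (k=closure, c=complement):
  1. A     = {green,blue,red}
  2. kA    = {gold,teal,green,pink,blue,red}
  3. cA    = {gold,teal,pink}
  4. ckA   = {}
(closed under both — stop)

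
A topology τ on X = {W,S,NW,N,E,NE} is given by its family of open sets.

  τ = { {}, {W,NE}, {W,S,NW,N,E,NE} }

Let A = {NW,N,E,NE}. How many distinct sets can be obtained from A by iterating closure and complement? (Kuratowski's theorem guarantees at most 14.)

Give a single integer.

X∖A={W,S}, int(X∖A)={}, hence cl(A)={W,S,NW,N,E,NE}
Orbit (k=closure, c=complement):
  1. A     = {NW,N,E,NE}
  2. kA    = {W,S,NW,N,E,NE}
  3. cA    = {W,S}
  4. ckA   = {}
(closed under both — stop)

4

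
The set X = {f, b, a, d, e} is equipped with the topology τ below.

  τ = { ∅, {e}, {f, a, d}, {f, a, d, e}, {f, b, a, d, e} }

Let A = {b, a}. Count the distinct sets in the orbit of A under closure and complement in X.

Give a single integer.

X∖A={f, d, e}, int(X∖A)={e}, hence cl(A)={f, b, a, d}
Orbit (k=closure, c=complement):
  1. A     = {b, a}
  2. kA    = {f, b, a, d}
  3. cA    = {f, d, e}
  4. ckA   = {e}
  5. kcA   = {f, b, a, d, e}
  6. kckA  = {b, e}
  7. ckcA  = ∅
  8. ckckA = {f, a, d}
(closed under both — stop)

8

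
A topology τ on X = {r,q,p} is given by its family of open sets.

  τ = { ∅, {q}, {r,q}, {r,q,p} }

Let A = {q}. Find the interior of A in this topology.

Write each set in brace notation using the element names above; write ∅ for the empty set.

{q}

U open, U⊆A: ∅, {q}. int(A) = ⋃ = {q}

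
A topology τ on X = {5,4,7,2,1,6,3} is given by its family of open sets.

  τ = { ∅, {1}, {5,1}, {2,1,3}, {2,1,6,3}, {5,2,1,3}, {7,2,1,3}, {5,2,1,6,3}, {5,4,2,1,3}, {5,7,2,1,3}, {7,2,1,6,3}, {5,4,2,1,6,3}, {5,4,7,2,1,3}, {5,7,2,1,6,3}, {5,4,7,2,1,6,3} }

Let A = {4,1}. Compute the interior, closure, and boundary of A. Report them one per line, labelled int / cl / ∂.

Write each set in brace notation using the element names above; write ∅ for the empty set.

int(A) = {1}
cl(A)  = {5,4,7,2,1,6,3}
∂A     = {5,4,7,2,6,3}

opens ⊆ A: ∅, {1}; union → int = {1}
complement {5,7,2,6,3}; its interior ∅; cl(A) = X∖∅ = {5,4,7,2,1,6,3}
boundary = {5,4,7,2,1,6,3} ∖ {1} = {5,4,7,2,6,3}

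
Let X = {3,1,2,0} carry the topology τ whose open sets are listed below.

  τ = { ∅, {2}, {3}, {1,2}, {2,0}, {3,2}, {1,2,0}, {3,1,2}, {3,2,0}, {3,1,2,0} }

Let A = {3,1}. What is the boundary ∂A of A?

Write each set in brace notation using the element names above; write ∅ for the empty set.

{1}

open subsets of A: ∅, {3}; so int(A) = {3}
closure: X∖int(X∖A) = X∖{2,0} = {3,1}
∂A = {3,1} minus {3} = {1}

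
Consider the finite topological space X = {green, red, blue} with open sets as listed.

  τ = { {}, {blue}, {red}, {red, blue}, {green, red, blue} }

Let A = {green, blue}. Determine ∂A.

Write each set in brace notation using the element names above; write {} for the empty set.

{green}

open subsets of A: {}, {blue}; so int(A) = {blue}
closure: X∖int(X∖A) = X∖{red} = {green, blue}
∂A = {green, blue} minus {blue} = {green}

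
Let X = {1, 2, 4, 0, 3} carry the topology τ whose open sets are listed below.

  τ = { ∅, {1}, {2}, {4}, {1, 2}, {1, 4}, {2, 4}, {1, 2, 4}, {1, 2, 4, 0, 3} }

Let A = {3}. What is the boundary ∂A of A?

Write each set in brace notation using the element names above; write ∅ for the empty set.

{0, 3}

interior: largest open inside A is ∅ (from ∅)
cl via duality: int({1, 2, 4, 0}) = {1, 2, 4}, so X∖{1, 2, 4} = {0, 3}
cl∖int = {0, 3}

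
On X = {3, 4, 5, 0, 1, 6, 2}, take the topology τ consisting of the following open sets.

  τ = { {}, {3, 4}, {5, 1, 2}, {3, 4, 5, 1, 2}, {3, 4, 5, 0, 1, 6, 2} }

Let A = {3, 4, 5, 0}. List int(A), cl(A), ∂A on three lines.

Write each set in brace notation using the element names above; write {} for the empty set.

U open, U⊆A: {}, {3, 4}. int(A) = ⋃ = {3, 4}
X∖A={1, 6, 2}, int(X∖A)={}, hence cl(A)={3, 4, 5, 0, 1, 6, 2}
∂A: remove int from cl → {5, 0, 1, 6, 2}

int(A) = {3, 4}
cl(A)  = {3, 4, 5, 0, 1, 6, 2}
∂A     = {5, 0, 1, 6, 2}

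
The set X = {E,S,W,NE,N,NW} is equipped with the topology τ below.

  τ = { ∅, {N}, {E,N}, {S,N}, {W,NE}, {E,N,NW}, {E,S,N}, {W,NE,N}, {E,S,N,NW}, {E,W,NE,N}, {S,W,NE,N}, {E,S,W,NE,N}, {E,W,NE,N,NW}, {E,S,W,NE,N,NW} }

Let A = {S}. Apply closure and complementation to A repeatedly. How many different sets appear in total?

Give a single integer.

4

cl via duality: int({E,W,NE,N,NW}) = {E,W,NE,N,NW}, so X∖{E,W,NE,N,NW} = {S}
Write k for closure, c for complement:
  1. A     = {S}
  2. cA    = {E,W,NE,N,NW}
  3. kcA   = {E,S,W,NE,N,NW}
  4. ckcA  = ∅
applying k or c yields no new set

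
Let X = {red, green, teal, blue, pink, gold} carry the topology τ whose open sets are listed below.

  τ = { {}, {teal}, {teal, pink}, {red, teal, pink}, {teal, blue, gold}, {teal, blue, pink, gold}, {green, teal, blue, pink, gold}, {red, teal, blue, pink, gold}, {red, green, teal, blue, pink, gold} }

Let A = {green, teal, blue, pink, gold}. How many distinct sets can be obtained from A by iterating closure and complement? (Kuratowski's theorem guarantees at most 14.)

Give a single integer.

complement {red}; its interior {}; cl(A) = X∖{} = {red, green, teal, blue, pink, gold}
With k = closure, c = complement:
  1. A     = {green, teal, blue, pink, gold}
  2. kA    = {red, green, teal, blue, pink, gold}
  3. cA    = {red}
  4. ckA   = {}
k, c of each give nothing new

4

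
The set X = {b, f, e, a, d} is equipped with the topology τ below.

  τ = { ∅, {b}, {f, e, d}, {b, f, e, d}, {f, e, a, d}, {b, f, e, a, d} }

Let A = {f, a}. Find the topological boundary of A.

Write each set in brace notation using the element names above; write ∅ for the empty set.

open subsets of A: ∅; so int(A) = ∅
closure: X∖int(X∖A) = X∖{b} = {f, e, a, d}
∂A = {f, e, a, d} minus ∅ = {f, e, a, d}

{f, e, a, d}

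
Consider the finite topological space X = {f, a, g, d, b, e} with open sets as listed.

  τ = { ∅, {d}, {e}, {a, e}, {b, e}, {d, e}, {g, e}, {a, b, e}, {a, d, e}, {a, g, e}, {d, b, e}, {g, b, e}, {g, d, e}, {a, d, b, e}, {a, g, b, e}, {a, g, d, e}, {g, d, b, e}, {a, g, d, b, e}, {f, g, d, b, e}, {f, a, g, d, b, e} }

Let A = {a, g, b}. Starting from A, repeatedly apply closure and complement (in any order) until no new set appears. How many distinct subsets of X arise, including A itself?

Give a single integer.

6

closure: X∖int(X∖A) = X∖{d, e} = {f, a, g, b}
Let k=closure and c=complement:
  1. A     = {a, g, b}
  2. kA    = {f, a, g, b}
  3. cA    = {f, d, e}
  4. ckA   = {d, e}
  5. kcA   = {f, a, g, d, b, e}
  6. ckcA  = ∅
— saturated at 6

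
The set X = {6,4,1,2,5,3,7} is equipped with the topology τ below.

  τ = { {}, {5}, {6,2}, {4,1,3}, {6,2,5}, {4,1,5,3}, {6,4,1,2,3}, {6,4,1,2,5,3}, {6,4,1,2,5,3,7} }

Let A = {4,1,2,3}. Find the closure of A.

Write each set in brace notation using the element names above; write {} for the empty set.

{6,4,1,2,3,7}

cl via duality: int({6,5,7}) = {5}, so X∖{5} = {6,4,1,2,3,7}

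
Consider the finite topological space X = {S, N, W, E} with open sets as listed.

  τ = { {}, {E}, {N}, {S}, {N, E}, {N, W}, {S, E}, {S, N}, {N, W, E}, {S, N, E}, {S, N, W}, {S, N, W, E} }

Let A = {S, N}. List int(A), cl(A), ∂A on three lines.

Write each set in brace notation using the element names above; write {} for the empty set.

int(A) = {S, N}
cl(A)  = {S, N, W}
∂A     = {W}

interior: largest open inside A is {S, N} (from {}, {S}, {N}, {S, N})
cl via duality: int({W, E}) = {E}, so X∖{E} = {S, N, W}
cl∖int = {W}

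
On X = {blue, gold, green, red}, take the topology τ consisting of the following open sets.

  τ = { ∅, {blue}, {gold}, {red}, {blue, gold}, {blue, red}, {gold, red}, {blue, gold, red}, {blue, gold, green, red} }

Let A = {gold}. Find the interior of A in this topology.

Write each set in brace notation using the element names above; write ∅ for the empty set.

{gold}

opens ⊆ A: ∅, {gold}; union → int = {gold}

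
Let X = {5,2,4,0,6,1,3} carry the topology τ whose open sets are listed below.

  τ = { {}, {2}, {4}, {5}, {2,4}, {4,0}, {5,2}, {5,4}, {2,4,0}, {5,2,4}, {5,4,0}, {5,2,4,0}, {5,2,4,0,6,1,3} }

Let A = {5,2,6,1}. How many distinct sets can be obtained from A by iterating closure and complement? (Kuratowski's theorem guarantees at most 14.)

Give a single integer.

X∖A={4,0,3}, int(X∖A)={4,0}, hence cl(A)={5,2,6,1,3}
Orbit (k=closure, c=complement):
  1. A     = {5,2,6,1}
  2. kA    = {5,2,6,1,3}
  3. cA    = {4,0,3}
  4. ckA   = {4,0}
  5. kcA   = {4,0,6,1,3}
  6. ckcA  = {5,2}
(closed under both — stop)

6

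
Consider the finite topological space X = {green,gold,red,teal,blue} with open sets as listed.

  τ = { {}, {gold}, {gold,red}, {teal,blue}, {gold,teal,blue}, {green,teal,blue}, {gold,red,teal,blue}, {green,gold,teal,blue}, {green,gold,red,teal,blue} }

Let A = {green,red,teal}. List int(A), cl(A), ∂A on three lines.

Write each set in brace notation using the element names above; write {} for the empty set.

interior: largest open inside A is {} (from {})
cl via duality: int({gold,blue}) = {gold}, so X∖{gold} = {green,red,teal,blue}
cl∖int = {green,red,teal,blue}

int(A) = {}
cl(A)  = {green,red,teal,blue}
∂A     = {green,red,teal,blue}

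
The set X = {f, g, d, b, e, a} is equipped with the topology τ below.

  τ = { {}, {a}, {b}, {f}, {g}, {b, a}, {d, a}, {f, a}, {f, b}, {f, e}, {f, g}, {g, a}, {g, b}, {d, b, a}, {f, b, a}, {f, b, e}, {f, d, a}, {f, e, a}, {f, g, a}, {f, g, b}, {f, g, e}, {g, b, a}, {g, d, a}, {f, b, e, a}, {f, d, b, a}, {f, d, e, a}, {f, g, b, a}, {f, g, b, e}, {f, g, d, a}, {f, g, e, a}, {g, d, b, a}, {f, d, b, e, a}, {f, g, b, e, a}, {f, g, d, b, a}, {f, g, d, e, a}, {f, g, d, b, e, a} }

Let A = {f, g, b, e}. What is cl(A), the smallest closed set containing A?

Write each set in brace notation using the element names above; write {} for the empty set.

X∖A={d, a}, int(X∖A)={d, a}, hence cl(A)={f, g, b, e}

{f, g, b, e}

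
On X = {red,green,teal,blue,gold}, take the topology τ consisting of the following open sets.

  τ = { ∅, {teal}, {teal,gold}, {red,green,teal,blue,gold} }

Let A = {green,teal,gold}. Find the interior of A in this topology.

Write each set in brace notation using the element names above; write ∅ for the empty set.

{teal,gold}

opens ⊆ A: ∅, {teal}, {teal,gold}; union → int = {teal,gold}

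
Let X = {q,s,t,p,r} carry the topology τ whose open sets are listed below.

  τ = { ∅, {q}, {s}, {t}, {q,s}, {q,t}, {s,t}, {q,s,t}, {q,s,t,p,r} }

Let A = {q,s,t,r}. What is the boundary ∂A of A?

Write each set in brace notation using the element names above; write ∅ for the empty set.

{p,r}

interior: largest open inside A is {q,s,t} (from ∅, {t}, {q}, {s}, {q,s}, {q,t}, {s,t}, {q,s,t})
cl via duality: int({p}) = ∅, so X∖∅ = {q,s,t,p,r}
cl∖int = {p,r}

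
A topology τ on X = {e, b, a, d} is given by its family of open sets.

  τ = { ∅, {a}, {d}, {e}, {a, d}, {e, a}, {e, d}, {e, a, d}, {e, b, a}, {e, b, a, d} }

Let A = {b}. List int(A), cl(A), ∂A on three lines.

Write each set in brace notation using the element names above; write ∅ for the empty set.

open subsets of A: ∅; so int(A) = ∅
closure: X∖int(X∖A) = X∖{e, a, d} = {b}
∂A = {b} minus ∅ = {b}

int(A) = ∅
cl(A)  = {b}
∂A     = {b}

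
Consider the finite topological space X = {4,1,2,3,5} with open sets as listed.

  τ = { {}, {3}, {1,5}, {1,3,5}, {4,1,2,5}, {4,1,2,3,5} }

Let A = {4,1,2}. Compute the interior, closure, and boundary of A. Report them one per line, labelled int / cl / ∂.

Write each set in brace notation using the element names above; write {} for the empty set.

int(A) = {}
cl(A)  = {4,1,2,5}
∂A     = {4,1,2,5}

opens ⊆ A: {}; union → int = {}
complement {3,5}; its interior {3}; cl(A) = X∖{3} = {4,1,2,5}
boundary = {4,1,2,5} ∖ {} = {4,1,2,5}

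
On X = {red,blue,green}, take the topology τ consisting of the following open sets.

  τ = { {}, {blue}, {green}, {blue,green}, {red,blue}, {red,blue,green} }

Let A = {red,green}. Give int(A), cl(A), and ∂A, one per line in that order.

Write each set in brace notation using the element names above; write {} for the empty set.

int(A) = {green}
cl(A)  = {red,green}
∂A     = {red}

opens ⊆ A: {}, {green}; union → int = {green}
complement {blue}; its interior {blue}; cl(A) = X∖{blue} = {red,green}
boundary = {red,green} ∖ {green} = {red}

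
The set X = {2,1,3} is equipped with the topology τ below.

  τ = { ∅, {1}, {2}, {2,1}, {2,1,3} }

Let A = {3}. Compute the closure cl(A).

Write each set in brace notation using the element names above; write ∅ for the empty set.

closure: X∖int(X∖A) = X∖{2,1} = {3}

{3}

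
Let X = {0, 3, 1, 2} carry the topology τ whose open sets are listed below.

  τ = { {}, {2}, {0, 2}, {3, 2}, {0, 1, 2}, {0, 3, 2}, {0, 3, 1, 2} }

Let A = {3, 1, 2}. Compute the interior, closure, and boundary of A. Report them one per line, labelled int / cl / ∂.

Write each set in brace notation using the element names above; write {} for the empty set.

int(A) = {3, 2}
cl(A)  = {0, 3, 1, 2}
∂A     = {0, 1}

open subsets of A: {}, {2}, {3, 2}; so int(A) = {3, 2}
closure: X∖int(X∖A) = X∖{} = {0, 3, 1, 2}
∂A = {0, 3, 1, 2} minus {3, 2} = {0, 1}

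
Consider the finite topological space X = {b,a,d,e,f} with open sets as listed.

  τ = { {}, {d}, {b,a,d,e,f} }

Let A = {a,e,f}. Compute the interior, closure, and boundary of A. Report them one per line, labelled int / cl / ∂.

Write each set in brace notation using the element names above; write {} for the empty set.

interior: largest open inside A is {} (from {})
cl via duality: int({b,d}) = {d}, so X∖{d} = {b,a,e,f}
cl∖int = {b,a,e,f}

int(A) = {}
cl(A)  = {b,a,e,f}
∂A     = {b,a,e,f}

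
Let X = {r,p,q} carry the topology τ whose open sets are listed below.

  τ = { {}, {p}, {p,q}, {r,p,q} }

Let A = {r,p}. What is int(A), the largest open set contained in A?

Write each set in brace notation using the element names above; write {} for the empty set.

{p}

opens ⊆ A: {}, {p}; union → int = {p}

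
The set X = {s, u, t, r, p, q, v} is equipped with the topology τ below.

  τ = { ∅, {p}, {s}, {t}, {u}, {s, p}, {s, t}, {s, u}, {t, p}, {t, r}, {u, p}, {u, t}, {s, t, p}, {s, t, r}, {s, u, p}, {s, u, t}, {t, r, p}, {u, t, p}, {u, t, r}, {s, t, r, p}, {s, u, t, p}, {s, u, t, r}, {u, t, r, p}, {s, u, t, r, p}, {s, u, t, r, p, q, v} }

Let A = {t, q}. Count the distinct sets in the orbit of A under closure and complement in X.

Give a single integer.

8

closure: X∖int(X∖A) = X∖{s, u, p} = {t, r, q, v}
Let k=closure and c=complement:
  1. A     = {t, q}
  2. kA    = {t, r, q, v}
  3. cA    = {s, u, r, p, v}
  4. ckA   = {s, u, p}
  5. kcA   = {s, u, r, p, q, v}
  6. kckA  = {s, u, p, q, v}
  7. ckcA  = {t}
  8. ckckA = {t, r}
— saturated at 8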